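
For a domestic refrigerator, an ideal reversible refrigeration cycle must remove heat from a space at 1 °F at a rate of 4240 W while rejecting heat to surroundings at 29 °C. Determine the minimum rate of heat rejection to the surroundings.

T_H = 29 °C → 29 + 273.15 = 302.15 K.
T_C = 1 °F → (1 − 32) × 5/9 = -17.22 °C = 255.93 K.
For a reversible cycle Q_H/Q_C = T_H/T_C, so Q_H = Q_C·T_H/T_C = 4240 × 302.15/255.93 = 5010 W.

Q̇_H ≈ 5010 W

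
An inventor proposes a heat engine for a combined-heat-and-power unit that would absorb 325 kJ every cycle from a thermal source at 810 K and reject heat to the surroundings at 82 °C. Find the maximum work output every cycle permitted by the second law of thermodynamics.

T_C = 82 °C → 82 + 273.15 = 355.15 K.
The second-law ceiling is the Carnot efficiency, η_max = 1 − T_C/T_H = 1 − 355.15/810.00 = 0.5615.
W_max = η_max · Q_H = 0.5615 × 325 = 182.5 kJ.

W_max ≈ 182.5 kJ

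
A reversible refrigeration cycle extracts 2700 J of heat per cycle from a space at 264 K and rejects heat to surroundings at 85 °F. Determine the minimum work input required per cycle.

T_H = 85 °F → (85 − 32) × 5/9 = 29.44 °C = 302.59 K.
The reversible coefficient of performance is COP_R = T_C/(T_H − T_C) = 264.00/38.59 = 6.8404.
W = Q_C/COP_R = 2700/6.8404 = 395 J.

W_in ≈ 395 J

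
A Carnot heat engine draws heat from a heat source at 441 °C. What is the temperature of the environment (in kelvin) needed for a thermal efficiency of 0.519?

T_H = 441 °C → 441 + 273.15 = 714.15 K.
From η = 1 − T_C/T_H, T_C = T_H·(1 − η) = 714.15 × (1 − 0.519) = 344 K.

T_C ≈ 344 K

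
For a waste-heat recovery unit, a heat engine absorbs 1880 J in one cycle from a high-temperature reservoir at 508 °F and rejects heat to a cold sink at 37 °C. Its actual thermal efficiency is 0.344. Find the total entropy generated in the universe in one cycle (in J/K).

ΔS_univ ≈ 0.4793 J/K

T_H = 508 °F → (508 − 32) × 5/9 = 264.44 °C = 537.59 K.
T_C = 37 °C → 37 + 273.15 = 310.15 K.
W = η·Q_H = 0.344 × 1880 = 646.7 J, so Q_C = Q_H − W = 1233 J.
The hot reservoir loses entropy Q_H/T_H = 1880/537.59 = 3.497 J/K; the cold reservoir gains Q_C/T_C = 1233/310.15 = 3.976 J/K.
ΔS_univ = −Q_H/T_H + Q_C/T_C = 0.4793 J/K (> 0, since η = 0.344 < η_Carnot = 0.423).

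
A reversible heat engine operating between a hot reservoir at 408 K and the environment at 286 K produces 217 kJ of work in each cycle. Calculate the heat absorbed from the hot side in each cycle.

Carnot efficiency: η = 1 − T_C/T_H = 1 − 286.00/408.00 = 0.2990.
Q_H = W/η = 217/0.2990 = 726 kJ.

Q_H ≈ 726 kJ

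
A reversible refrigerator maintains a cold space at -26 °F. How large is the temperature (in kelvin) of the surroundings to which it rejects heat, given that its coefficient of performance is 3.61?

T_H ≈ 308 K

T_C = -26 °F → (-26 − 32) × 5/9 = -32.22 °C = 240.93 K.
COP_R = T_C/(T_H − T_C) ⇒ T_H = T_C·(1 + 1/COP_R) = 240.93 × (1 + 1/3.61) = 308 K.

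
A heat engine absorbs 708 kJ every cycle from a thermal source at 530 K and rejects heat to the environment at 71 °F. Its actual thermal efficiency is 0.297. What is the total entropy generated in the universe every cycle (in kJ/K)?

T_C = 71 °F → (71 − 32) × 5/9 = 21.67 °C = 294.82 K.
W = η·Q_H = 0.297 × 708 = 210.3 kJ, so Q_C = Q_H − W = 497.7 kJ.
Reservoir entropy changes: ΔS_H = −Q_H/T_H = −708/530.00 = -1.336 kJ/K and ΔS_C = +Q_C/T_C = 497.7/294.82 = 1.688 kJ/K.
ΔS_univ = −Q_H/T_H + Q_C/T_C = 0.352 kJ/K (> 0, since η = 0.297 < η_Carnot = 0.444).

ΔS_univ ≈ 0.352 kJ/K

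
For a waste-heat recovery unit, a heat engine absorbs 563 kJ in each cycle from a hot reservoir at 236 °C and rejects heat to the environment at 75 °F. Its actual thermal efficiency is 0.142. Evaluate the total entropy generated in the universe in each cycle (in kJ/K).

T_H = 236 °C → 236 + 273.15 = 509.15 K.
T_C = 75 °F → (75 − 32) × 5/9 = 23.89 °C = 297.04 K.
W = η·Q_H = 0.142 × 563 = 79.95 kJ, so Q_C = Q_H − W = 483.1 kJ.
Reservoir entropy changes: ΔS_H = −Q_H/T_H = −563/509.15 = -1.106 kJ/K and ΔS_C = +Q_C/T_C = 483.1/297.04 = 1.626 kJ/K.
ΔS_univ = −Q_H/T_H + Q_C/T_C = 0.5205 kJ/K (> 0, since η = 0.142 < η_Carnot = 0.417).

ΔS_univ ≈ 0.5205 kJ/K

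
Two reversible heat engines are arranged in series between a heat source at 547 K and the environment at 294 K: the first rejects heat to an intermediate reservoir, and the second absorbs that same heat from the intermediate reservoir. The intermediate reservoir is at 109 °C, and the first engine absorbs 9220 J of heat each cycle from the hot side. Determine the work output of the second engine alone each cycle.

W₂ ≈ 1490 J

T_m = 109 °C → 109 + 273.15 = 382.15 K.
Heat entering the second stage: Q_m = Q_H·(T_m/T_H) = 9220 × 382.15/547.00 = 6440 J.
Second-stage efficiency η₂ = 1 − T_C/T_m = 1 − 294.00/382.15 = 0.2307, so W₂ = η₂·Q_m = 1490 J.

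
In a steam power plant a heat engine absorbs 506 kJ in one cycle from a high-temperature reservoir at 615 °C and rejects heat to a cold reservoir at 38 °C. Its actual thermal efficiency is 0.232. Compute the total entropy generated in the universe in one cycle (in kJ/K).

T_H = 615 °C → 615 + 273.15 = 888.15 K.
T_C = 38 °C → 38 + 273.15 = 311.15 K.
W = η·Q_H = 0.232 × 506 = 117.4 kJ, so Q_C = Q_H − W = 388.6 kJ.
Entropy balance on the reservoirs: −Q_H/T_H = -0.5697 kJ/K, +Q_C/T_C = 1.249 kJ/K.
ΔS_univ = −Q_H/T_H + Q_C/T_C = 0.679 kJ/K (> 0, since η = 0.232 < η_Carnot = 0.650).

ΔS_univ ≈ 0.679 kJ/K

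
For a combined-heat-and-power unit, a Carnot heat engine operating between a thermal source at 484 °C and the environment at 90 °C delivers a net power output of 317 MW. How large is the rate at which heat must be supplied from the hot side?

Q̇_H ≈ 609 MW

T_H = 484 °C → 484 + 273.15 = 757.15 K.
T_C = 90 °C → 90 + 273.15 = 363.15 K.
η_rev = 1 − T_C/T_H = 1 − 363.15/757.15 = 0.5204.
Q_H = W/η = 317/0.5204 = 609 MW.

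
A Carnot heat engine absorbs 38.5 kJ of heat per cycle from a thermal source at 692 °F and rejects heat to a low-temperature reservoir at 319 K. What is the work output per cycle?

T_H = 692 °F → (692 − 32) × 5/9 = 366.67 °C = 639.82 K.
Since the cycle is reversible, η = 1 − T_C/T_H = 1 − 319.00/639.82 = 0.5014.
W = η·Q_H = 0.5014 × 38.5 = 19.3 kJ.

W ≈ 19.3 kJ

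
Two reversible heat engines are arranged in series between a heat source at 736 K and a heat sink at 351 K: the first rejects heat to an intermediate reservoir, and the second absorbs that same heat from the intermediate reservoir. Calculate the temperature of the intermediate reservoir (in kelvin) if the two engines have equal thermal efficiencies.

Equal efficiencies require 1 − T_m/T_H = 1 − T_C/T_m, i.e. T_m/T_H = T_C/T_m, so T_m = √(T_H·T_C) = √(736.00 × 351.00) = 508.3 K.

T_m ≈ 508.3 K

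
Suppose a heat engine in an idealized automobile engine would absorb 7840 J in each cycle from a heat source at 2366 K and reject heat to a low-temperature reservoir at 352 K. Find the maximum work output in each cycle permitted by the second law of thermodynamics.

The second-law ceiling is the Carnot efficiency, η_max = 1 − T_C/T_H = 1 − 352.00/2366.00 = 0.8512.
W_max = η_max · Q_H = 0.8512 × 7840 = 6670 J.

W_max ≈ 6670 J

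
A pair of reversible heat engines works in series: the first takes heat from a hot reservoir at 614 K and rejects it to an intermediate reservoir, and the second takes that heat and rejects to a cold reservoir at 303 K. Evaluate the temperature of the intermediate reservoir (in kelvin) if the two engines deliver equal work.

For reversible stages Q_m = Q_H·(T_m/T_H). Setting W₁ = Q_H(1 − T_m/T_H) equal to W₂ = Q_m(1 − T_C/T_m) = Q_H·(T_m − T_C)/T_H gives T_H − T_m = T_m − T_C, so T_m = (T_H + T_C)/2 = (614.00 + 303.00)/2 = 458.5 K.

T_m ≈ 458.5 K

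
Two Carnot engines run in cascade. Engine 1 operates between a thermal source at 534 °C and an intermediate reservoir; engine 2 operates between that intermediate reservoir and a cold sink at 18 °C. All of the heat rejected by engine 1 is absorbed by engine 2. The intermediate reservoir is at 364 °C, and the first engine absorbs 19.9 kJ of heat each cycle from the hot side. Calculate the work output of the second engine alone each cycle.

W₂ ≈ 8.53 kJ

T_H = 534 °C → 534 + 273.15 = 807.15 K.
T_C = 18 °C → 18 + 273.15 = 291.15 K.
T_m = 364 °C → 364 + 273.15 = 637.15 K.
Heat entering the second stage: Q_m = Q_H·(T_m/T_H) = 19.9 × 637.15/807.15 = 15.7 kJ.
Second-stage efficiency η₂ = 1 − T_C/T_m = 1 − 291.15/637.15 = 0.5430, so W₂ = η₂·Q_m = 8.53 kJ.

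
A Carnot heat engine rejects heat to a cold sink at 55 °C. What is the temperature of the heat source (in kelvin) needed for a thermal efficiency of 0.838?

T_C = 55 °C → 55 + 273.15 = 328.15 K.
From η = 1 − T_C/T_H, solving for T_H gives T_H = T_C/(1 − η) = 328.15/(1 − 0.838) = 2030 K.

T_H ≈ 2030 K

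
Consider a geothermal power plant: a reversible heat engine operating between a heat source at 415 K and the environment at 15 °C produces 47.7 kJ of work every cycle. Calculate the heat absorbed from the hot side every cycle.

Q_H ≈ 156 kJ

T_C = 15 °C → 15 + 273.15 = 288.15 K.
The Carnot efficiency is η = 1 − T_C/T_H = 1 − 288.15/415.00 = 0.3057.
Q_H = W/η = 47.7/0.3057 = 156 kJ.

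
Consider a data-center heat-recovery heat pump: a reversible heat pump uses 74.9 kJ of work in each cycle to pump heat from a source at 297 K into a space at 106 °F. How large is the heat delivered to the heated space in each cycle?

T_H = 106 °F → (106 − 32) × 5/9 = 41.11 °C = 314.26 K.
COP_HP = T_H/(T_H − T_C) = 314.26/17.26 = 18.2063.
Q_H = COP_HP · W = 18.2063 × 74.9 = 1360 kJ.

Q_H ≈ 1360 kJ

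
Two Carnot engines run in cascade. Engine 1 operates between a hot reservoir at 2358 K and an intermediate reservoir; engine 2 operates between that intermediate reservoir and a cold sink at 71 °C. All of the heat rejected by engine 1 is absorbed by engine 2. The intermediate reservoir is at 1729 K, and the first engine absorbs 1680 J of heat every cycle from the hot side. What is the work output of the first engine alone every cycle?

W₁ ≈ 448.1 J

T_C = 71 °C → 71 + 273.15 = 344.15 K.
First-stage efficiency η₁ = 1 − T_m/T_H = 1 − 1729.00/2358.00 = 0.2668.
W₁ = η₁·Q_H = 0.2668 × 1680 = 448.1 J.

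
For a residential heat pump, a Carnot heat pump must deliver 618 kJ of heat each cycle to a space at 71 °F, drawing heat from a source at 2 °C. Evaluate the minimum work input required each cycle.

T_H = 71 °F → (71 − 32) × 5/9 = 21.67 °C = 294.82 K.
T_C = 2 °C → 2 + 273.15 = 275.15 K.
The Carnot heat-pump COP is COP_HP = T_H/(T_H − T_C) = 294.82/19.67 = 14.9907.
W = Q_H/COP_HP = 618/14.9907 = 41.23 kJ.

W_in ≈ 41.23 kJ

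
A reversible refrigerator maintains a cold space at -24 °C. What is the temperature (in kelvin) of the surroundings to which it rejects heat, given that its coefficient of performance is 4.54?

T_C = -24 °C → -24 + 273.15 = 249.15 K.
COP_R = T_C/(T_H − T_C) ⇒ T_H = T_C·(1 + 1/COP_R) = 249.15 × (1 + 1/4.54) = 304.0 K.

T_H ≈ 304.0 K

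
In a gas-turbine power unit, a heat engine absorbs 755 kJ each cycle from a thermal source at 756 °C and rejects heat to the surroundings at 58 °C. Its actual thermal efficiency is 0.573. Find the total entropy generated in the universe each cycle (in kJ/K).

T_H = 756 °C → 756 + 273.15 = 1029.15 K.
T_C = 58 °C → 58 + 273.15 = 331.15 K.
W = η·Q_H = 0.573 × 755 = 432.6 kJ, so Q_C = Q_H − W = 322.4 kJ.
The hot reservoir loses entropy Q_H/T_H = 755/1029.15 = 0.7336 kJ/K; the cold reservoir gains Q_C/T_C = 322.4/331.15 = 0.9735 kJ/K.
ΔS_univ = −Q_H/T_H + Q_C/T_C = 0.2399 kJ/K (> 0, since η = 0.573 < η_Carnot = 0.678).

ΔS_univ ≈ 0.2399 kJ/K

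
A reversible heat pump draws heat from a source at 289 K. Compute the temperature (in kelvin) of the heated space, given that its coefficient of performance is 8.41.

T_H ≈ 328 K

COP_HP = T_H/(T_H − T_C) ⇒ T_H = T_C·COP_HP/(COP_HP − 1) = 289.00 × 8.41/(8.41 − 1) = 328 K.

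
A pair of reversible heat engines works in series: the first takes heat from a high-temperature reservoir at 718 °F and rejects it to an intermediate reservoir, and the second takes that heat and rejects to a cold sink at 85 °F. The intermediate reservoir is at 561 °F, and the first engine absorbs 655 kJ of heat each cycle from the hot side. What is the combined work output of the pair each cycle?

W_total ≈ 352 kJ

T_H = 718 °F → (718 − 32) × 5/9 = 381.11 °C = 654.26 K.
T_C = 85 °F → (85 − 32) × 5/9 = 29.44 °C = 302.59 K.
Two reversible stages in series are equivalent to a single Carnot engine between T_H and T_C, so η_total = 1 − T_C/T_H = 1 − 302.59/654.26 = 0.5375.
W_total = η_total · Q_H = 0.5375 × 655 = 352 kJ.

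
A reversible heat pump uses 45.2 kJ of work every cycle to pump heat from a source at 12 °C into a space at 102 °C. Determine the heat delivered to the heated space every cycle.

Q_H ≈ 188.4 kJ

T_H = 102 °C → 102 + 273.15 = 375.15 K.
T_C = 12 °C → 12 + 273.15 = 285.15 K.
For a reversible heat pump, COP_HP = T_H/(T_H − T_C) = 375.15/90.00 = 4.1683.
Q_H = COP_HP · W = 4.1683 × 45.2 = 188.4 kJ.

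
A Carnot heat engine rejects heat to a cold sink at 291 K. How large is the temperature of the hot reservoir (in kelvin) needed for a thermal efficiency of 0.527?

T_H ≈ 615 K

From η = 1 − T_C/T_H, solving for T_H gives T_H = T_C/(1 − η) = 291.00/(1 − 0.527) = 615 K.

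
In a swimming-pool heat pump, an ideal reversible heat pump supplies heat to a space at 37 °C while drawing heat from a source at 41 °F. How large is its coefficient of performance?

T_H = 37 °C → 37 + 273.15 = 310.15 K.
T_C = 41 °F → (41 − 32) × 5/9 = 5.00 °C = 278.15 K.
Reversible heating COP: COP_HP = T_H/(T_H − T_C) = 310.15/(310.15 − 278.15) = 9.69.

COP_HP ≈ 9.69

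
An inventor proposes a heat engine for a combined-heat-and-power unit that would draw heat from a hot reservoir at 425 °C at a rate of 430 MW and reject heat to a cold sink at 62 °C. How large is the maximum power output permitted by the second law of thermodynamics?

T_H = 425 °C → 425 + 273.15 = 698.15 K.
T_C = 62 °C → 62 + 273.15 = 335.15 K.
No engine can exceed the Carnot limit: η_max = 1 − T_C/T_H = 1 − 335.15/698.15 = 0.5199.
W_max = η_max · Q_H = 0.5199 × 430 = 223.6 MW.

Ẇ_max ≈ 223.6 MW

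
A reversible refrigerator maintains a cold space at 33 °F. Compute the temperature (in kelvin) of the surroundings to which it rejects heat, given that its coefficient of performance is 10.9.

T_H ≈ 299 K

T_C = 33 °F → (33 − 32) × 5/9 = 0.56 °C = 273.71 K.
COP_R = T_C/(T_H − T_C) ⇒ T_H = T_C·(1 + 1/COP_R) = 273.71 × (1 + 1/10.9) = 299 K.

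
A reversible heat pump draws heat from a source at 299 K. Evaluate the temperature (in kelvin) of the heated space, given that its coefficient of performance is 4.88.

T_H ≈ 376 K

COP_HP = T_H/(T_H − T_C) ⇒ T_H = T_C·COP_HP/(COP_HP − 1) = 299.00 × 4.88/(4.88 − 1) = 376 K.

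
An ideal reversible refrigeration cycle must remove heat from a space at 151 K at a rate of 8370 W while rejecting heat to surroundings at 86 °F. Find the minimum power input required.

Ẇ_in ≈ 8430 W

T_H = 86 °F → (86 − 32) × 5/9 = 30.00 °C = 303.15 K.
For a reversible refrigerator, COP_R = T_C/(T_H − T_C) = 151.00/152.15 = 0.9924.
W = Q_C/COP_R = 8370/0.9924 = 8430 W.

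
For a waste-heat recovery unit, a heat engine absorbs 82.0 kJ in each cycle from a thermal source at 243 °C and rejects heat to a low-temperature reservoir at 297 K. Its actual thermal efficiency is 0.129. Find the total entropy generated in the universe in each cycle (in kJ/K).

ΔS_univ ≈ 0.08161 kJ/K

T_H = 243 °C → 243 + 273.15 = 516.15 K.
W = η·Q_H = 0.129 × 82.0 = 10.58 kJ, so Q_C = Q_H − W = 71.42 kJ.
Entropy balance on the reservoirs: −Q_H/T_H = -0.1589 kJ/K, +Q_C/T_C = 0.2405 kJ/K.
ΔS_univ = −Q_H/T_H + Q_C/T_C = 0.08161 kJ/K (> 0, since η = 0.129 < η_Carnot = 0.425).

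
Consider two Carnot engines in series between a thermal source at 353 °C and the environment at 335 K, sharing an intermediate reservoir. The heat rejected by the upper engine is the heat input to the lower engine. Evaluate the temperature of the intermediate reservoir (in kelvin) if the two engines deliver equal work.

T_H = 353 °C → 353 + 273.15 = 626.15 K.
For reversible stages Q_m = Q_H·(T_m/T_H). Setting W₁ = Q_H(1 − T_m/T_H) equal to W₂ = Q_m(1 − T_C/T_m) = Q_H·(T_m − T_C)/T_H gives T_H − T_m = T_m − T_C, so T_m = (T_H + T_C)/2 = (626.15 + 335.00)/2 = 481 K.

T_m ≈ 481 K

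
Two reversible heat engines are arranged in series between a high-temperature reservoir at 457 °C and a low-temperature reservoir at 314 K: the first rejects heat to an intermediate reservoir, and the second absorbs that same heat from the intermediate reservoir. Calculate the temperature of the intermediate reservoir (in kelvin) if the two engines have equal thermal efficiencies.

T_m ≈ 479 K

T_H = 457 °C → 457 + 273.15 = 730.15 K.
Equal efficiencies require 1 − T_m/T_H = 1 − T_C/T_m, i.e. T_m/T_H = T_C/T_m, so T_m = √(T_H·T_C) = √(730.15 × 314.00) = 479 K.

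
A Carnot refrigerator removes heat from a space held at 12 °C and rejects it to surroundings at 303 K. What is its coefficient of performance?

T_C = 12 °C → 12 + 273.15 = 285.15 K.
COP_R = T_C/(T_H − T_C) = 285.15/(303.00 − 285.15) = 16.0.

COP_R ≈ 16.0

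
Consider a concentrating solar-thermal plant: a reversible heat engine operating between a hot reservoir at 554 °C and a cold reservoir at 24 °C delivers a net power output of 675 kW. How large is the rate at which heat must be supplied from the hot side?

T_H = 554 °C → 554 + 273.15 = 827.15 K.
T_C = 24 °C → 24 + 273.15 = 297.15 K.
Carnot efficiency: η = 1 − T_C/T_H = 1 − 297.15/827.15 = 0.6408.
Q_H = W/η = 675/0.6408 = 1050 kW.

Q̇_H ≈ 1050 kW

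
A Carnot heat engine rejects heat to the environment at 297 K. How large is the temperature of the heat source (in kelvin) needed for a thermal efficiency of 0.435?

From η = 1 − T_C/T_H, solving for T_H gives T_H = T_C/(1 − η) = 297.00/(1 − 0.435) = 526 K.

T_H ≈ 526 K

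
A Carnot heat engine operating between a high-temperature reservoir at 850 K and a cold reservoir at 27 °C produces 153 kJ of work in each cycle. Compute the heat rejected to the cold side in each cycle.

Q_C ≈ 83.52 kJ

T_C = 27 °C → 27 + 273.15 = 300.15 K.
Carnot efficiency: η = 1 − T_C/T_H = 1 − 300.15/850.00 = 0.6469.
Since Q_C/Q_H = T_C/T_H and Q_H = W/η, Q_C = W·T_C/(T_H − T_C) = 153 × 300.15/549.85 = 83.52 kJ.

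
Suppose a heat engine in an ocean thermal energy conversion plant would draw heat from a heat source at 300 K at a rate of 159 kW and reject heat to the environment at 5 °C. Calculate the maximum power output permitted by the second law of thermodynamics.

Ẇ_max ≈ 11.58 kW

T_C = 5 °C → 5 + 273.15 = 278.15 K.
By the Carnot theorem, η_max = 1 − T_C/T_H = 1 − 278.15/300.00 = 0.0728.
W_max = η_max · Q_H = 0.0728 × 159 = 11.58 kW.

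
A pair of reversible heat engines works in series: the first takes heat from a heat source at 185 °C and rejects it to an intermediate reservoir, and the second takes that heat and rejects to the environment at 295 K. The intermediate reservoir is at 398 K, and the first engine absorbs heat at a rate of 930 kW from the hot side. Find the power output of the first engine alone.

Ẇ₁ ≈ 122 kW

T_H = 185 °C → 185 + 273.15 = 458.15 K.
First-stage efficiency η₁ = 1 − T_m/T_H = 1 − 398.00/458.15 = 0.1313.
W₁ = η₁·Q_H = 0.1313 × 930 = 122 kW.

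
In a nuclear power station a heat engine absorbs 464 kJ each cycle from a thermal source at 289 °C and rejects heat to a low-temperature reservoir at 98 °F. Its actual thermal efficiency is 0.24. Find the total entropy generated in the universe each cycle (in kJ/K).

ΔS_univ ≈ 0.313 kJ/K

T_H = 289 °C → 289 + 273.15 = 562.15 K.
T_C = 98 °F → (98 − 32) × 5/9 = 36.67 °C = 309.82 K.
W = η·Q_H = 0.24 × 464 = 111.4 kJ, so Q_C = Q_H − W = 352.6 kJ.
Reservoir entropy changes: ΔS_H = −Q_H/T_H = −464/562.15 = -0.8254 kJ/K and ΔS_C = +Q_C/T_C = 352.6/309.82 = 1.138 kJ/K.
ΔS_univ = −Q_H/T_H + Q_C/T_C = 0.313 kJ/K (> 0, since η = 0.24 < η_Carnot = 0.449).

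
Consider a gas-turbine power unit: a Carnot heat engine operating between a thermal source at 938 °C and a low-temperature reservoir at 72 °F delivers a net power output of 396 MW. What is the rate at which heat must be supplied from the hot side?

T_H = 938 °C → 938 + 273.15 = 1211.15 K.
T_C = 72 °F → (72 − 32) × 5/9 = 22.22 °C = 295.37 K.
η_rev = 1 − T_C/T_H = 1 − 295.37/1211.15 = 0.7561.
Q_H = W/η = 396/0.7561 = 523.7 MW.

Q̇_H ≈ 523.7 MW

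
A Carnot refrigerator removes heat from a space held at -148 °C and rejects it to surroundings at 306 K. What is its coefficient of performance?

COP_R ≈ 0.692

T_C = -148 °C → -148 + 273.15 = 125.15 K.
COP_R = T_C/(T_H − T_C) = 125.15/(306.00 − 125.15) = 0.692.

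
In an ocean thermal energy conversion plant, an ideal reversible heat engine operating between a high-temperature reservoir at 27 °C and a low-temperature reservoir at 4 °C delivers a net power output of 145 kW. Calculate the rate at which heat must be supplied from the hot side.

Q̇_H ≈ 1892 kW

T_H = 27 °C → 27 + 273.15 = 300.15 K.
T_C = 4 °C → 4 + 273.15 = 277.15 K.
Carnot efficiency: η = 1 − T_C/T_H = 1 − 277.15/300.15 = 0.0766.
Q_H = W/η = 145/0.0766 = 1892 kW.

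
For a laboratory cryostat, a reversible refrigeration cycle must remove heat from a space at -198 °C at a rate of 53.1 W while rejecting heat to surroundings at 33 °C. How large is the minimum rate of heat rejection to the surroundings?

T_H = 33 °C → 33 + 273.15 = 306.15 K.
T_C = -198 °C → -198 + 273.15 = 75.15 K.
For a reversible cycle Q_H/Q_C = T_H/T_C, so Q_H = Q_C·T_H/T_C = 53.1 × 306.15/75.15 = 216 W.

Q̇_H ≈ 216 W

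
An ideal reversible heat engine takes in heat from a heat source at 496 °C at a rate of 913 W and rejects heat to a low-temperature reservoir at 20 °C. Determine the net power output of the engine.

T_H = 496 °C → 496 + 273.15 = 769.15 K.
T_C = 20 °C → 20 + 273.15 = 293.15 K.
η_rev = 1 − T_C/T_H = 1 − 293.15/769.15 = 0.6189.
W = η·Q_H = 0.6189 × 913 = 565.0 W.

Ẇ ≈ 565.0 W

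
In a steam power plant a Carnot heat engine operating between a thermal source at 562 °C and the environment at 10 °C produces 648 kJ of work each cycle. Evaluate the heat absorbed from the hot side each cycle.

Q_H ≈ 980 kJ

T_H = 562 °C → 562 + 273.15 = 835.15 K.
T_C = 10 °C → 10 + 273.15 = 283.15 K.
Since the cycle is reversible, η = 1 − T_C/T_H = 1 − 283.15/835.15 = 0.6610.
Q_H = W/η = 648/0.6610 = 980 kJ.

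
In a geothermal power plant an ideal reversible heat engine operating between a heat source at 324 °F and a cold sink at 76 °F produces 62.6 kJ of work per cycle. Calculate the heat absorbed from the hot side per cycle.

Q_H ≈ 198 kJ

T_H = 324 °F → (324 − 32) × 5/9 = 162.22 °C = 435.37 K.
T_C = 76 °F → (76 − 32) × 5/9 = 24.44 °C = 297.59 K.
η_rev = 1 − T_C/T_H = 1 − 297.59/435.37 = 0.3165.
Q_H = W/η = 62.6/0.3165 = 198 kJ.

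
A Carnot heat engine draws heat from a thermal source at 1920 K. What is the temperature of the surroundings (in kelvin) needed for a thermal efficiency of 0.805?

From η = 1 − T_C/T_H, T_C = T_H·(1 − η) = 1920.00 × (1 − 0.805) = 374 K.

T_C ≈ 374 K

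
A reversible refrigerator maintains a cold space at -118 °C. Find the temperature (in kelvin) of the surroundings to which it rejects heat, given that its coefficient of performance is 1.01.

T_C = -118 °C → -118 + 273.15 = 155.15 K.
COP_R = T_C/(T_H − T_C) ⇒ T_H = T_C·(1 + 1/COP_R) = 155.15 × (1 + 1/1.01) = 309 K.

T_H ≈ 309 K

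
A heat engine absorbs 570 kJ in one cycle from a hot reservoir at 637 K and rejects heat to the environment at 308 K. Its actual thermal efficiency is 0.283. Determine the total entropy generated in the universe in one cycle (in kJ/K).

W = η·Q_H = 0.283 × 570 = 161.3 kJ, so Q_C = Q_H − W = 408.7 kJ.
Reservoir entropy changes: ΔS_H = −Q_H/T_H = −570/637.00 = -0.8948 kJ/K and ΔS_C = +Q_C/T_C = 408.7/308.00 = 1.327 kJ/K.
ΔS_univ = −Q_H/T_H + Q_C/T_C = 0.432 kJ/K (> 0, since η = 0.283 < η_Carnot = 0.516).

ΔS_univ ≈ 0.432 kJ/K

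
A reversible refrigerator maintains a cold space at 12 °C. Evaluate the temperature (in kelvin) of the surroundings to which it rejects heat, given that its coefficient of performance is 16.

T_C = 12 °C → 12 + 273.15 = 285.15 K.
COP_R = T_C/(T_H − T_C) ⇒ T_H = T_C·(1 + 1/COP_R) = 285.15 × (1 + 1/16) = 303 K.

T_H ≈ 303 K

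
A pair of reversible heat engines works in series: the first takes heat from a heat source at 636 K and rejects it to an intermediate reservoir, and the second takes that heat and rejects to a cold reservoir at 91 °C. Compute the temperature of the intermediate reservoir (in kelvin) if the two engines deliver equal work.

T_C = 91 °C → 91 + 273.15 = 364.15 K.
For reversible stages Q_m = Q_H·(T_m/T_H). Setting W₁ = Q_H(1 − T_m/T_H) equal to W₂ = Q_m(1 − T_C/T_m) = Q_H·(T_m − T_C)/T_H gives T_H − T_m = T_m − T_C, so T_m = (T_H + T_C)/2 = (636.00 + 364.15)/2 = 500.1 K.

T_m ≈ 500.1 K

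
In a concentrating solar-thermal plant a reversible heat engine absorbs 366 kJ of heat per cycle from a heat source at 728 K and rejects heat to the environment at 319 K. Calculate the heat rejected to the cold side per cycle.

Q_C ≈ 160 kJ

Since the cycle is reversible, η = 1 − T_C/T_H = 1 − 319.00/728.00 = 0.5618.
For a reversible cycle Q_C/Q_H = T_C/T_H, so Q_C = 366 × 319.00/728.00 = 160 kJ.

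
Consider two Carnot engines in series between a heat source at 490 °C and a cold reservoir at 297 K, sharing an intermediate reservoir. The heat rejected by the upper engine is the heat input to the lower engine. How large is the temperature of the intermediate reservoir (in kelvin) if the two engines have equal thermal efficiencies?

T_H = 490 °C → 490 + 273.15 = 763.15 K.
Equal efficiencies require 1 − T_m/T_H = 1 − T_C/T_m, i.e. T_m/T_H = T_C/T_m, so T_m = √(T_H·T_C) = √(763.15 × 297.00) = 476 K.

T_m ≈ 476 K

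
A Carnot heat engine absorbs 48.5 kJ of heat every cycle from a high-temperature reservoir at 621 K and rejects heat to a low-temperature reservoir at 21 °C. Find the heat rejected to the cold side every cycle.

T_C = 21 °C → 21 + 273.15 = 294.15 K.
Carnot efficiency: η = 1 − T_C/T_H = 1 − 294.15/621.00 = 0.5263.
For a reversible cycle Q_C/Q_H = T_C/T_H, so Q_C = 48.5 × 294.15/621.00 = 23.0 kJ.

Q_C ≈ 23.0 kJ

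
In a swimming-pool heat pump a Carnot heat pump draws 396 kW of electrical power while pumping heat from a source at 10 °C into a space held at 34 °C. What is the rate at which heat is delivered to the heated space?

T_H = 34 °C → 34 + 273.15 = 307.15 K.
T_C = 10 °C → 10 + 273.15 = 283.15 K.
The Carnot heat-pump COP is COP_HP = T_H/(T_H − T_C) = 307.15/24.00 = 12.7979.
Q_H = COP_HP · W = 12.7979 × 396 = 5068 kW.

Q̇_H ≈ 5068 kW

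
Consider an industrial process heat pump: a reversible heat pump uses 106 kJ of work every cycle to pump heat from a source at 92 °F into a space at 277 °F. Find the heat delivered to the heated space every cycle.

T_H = 277 °F → (277 − 32) × 5/9 = 136.11 °C = 409.26 K.
T_C = 92 °F → (92 − 32) × 5/9 = 33.33 °C = 306.48 K.
COP_HP = T_H/(T_H − T_C) = 409.26/102.78 = 3.9820.
Q_H = COP_HP · W = 3.9820 × 106 = 422 kJ.

Q_H ≈ 422 kJ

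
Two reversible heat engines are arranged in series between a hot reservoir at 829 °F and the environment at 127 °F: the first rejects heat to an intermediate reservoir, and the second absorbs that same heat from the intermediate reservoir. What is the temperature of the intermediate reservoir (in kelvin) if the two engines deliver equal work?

T_H = 829 °F → (829 − 32) × 5/9 = 442.78 °C = 715.93 K.
T_C = 127 °F → (127 − 32) × 5/9 = 52.78 °C = 325.93 K.
For reversible stages Q_m = Q_H·(T_m/T_H). Setting W₁ = Q_H(1 − T_m/T_H) equal to W₂ = Q_m(1 − T_C/T_m) = Q_H·(T_m − T_C)/T_H gives T_H − T_m = T_m − T_C, so T_m = (T_H + T_C)/2 = (715.93 + 325.93)/2 = 520.9 K.

T_m ≈ 520.9 K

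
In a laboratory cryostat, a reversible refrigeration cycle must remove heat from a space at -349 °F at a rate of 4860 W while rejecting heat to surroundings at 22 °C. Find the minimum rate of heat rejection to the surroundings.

T_H = 22 °C → 22 + 273.15 = 295.15 K.
T_C = -349 °F → (-349 − 32) × 5/9 = -211.67 °C = 61.48 K.
For a reversible cycle Q_H/Q_C = T_H/T_C, so Q_H = Q_C·T_H/T_C = 4860 × 295.15/61.48 = 23300 W.

Q̇_H ≈ 23300 W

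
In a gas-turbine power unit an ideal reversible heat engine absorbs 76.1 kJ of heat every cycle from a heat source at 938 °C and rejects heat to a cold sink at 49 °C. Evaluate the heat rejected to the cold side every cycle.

Q_C ≈ 20.2 kJ

T_H = 938 °C → 938 + 273.15 = 1211.15 K.
T_C = 49 °C → 49 + 273.15 = 322.15 K.
η_rev = 1 − T_C/T_H = 1 − 322.15/1211.15 = 0.7340.
For a reversible cycle Q_C/Q_H = T_C/T_H, so Q_C = 76.1 × 322.15/1211.15 = 20.2 kJ.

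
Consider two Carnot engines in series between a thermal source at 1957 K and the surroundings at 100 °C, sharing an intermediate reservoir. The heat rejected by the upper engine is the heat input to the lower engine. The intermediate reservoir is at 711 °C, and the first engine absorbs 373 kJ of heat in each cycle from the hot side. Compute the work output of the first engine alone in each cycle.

W₁ ≈ 185 kJ

T_C = 100 °C → 100 + 273.15 = 373.15 K.
T_m = 711 °C → 711 + 273.15 = 984.15 K.
First-stage efficiency η₁ = 1 − T_m/T_H = 1 − 984.15/1957.00 = 0.4971.
W₁ = η₁·Q_H = 0.4971 × 373 = 185 kJ.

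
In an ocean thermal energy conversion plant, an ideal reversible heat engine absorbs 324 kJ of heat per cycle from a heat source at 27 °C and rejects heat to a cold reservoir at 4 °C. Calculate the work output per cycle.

W ≈ 24.8 kJ

T_H = 27 °C → 27 + 273.15 = 300.15 K.
T_C = 4 °C → 4 + 273.15 = 277.15 K.
Since the cycle is reversible, η = 1 − T_C/T_H = 1 − 277.15/300.15 = 0.0766.
W = η·Q_H = 0.0766 × 324 = 24.8 kJ.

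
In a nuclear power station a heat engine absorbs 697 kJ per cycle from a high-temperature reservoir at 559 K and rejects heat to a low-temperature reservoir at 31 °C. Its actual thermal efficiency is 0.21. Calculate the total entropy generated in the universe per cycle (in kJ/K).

ΔS_univ ≈ 0.5635 kJ/K

T_C = 31 °C → 31 + 273.15 = 304.15 K.
W = η·Q_H = 0.21 × 697 = 146.4 kJ, so Q_C = Q_H − W = 550.6 kJ.
The hot reservoir loses entropy Q_H/T_H = 697/559.00 = 1.247 kJ/K; the cold reservoir gains Q_C/T_C = 550.6/304.15 = 1.810 kJ/K.
ΔS_univ = −Q_H/T_H + Q_C/T_C = 0.5635 kJ/K (> 0, since η = 0.21 < η_Carnot = 0.456).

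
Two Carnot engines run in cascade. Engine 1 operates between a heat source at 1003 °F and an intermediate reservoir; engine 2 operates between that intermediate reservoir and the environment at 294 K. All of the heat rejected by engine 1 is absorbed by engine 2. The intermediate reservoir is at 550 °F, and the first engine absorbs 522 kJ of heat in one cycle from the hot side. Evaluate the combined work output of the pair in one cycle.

T_H = 1003 °F → (1003 − 32) × 5/9 = 539.44 °C = 812.59 K.
Two reversible stages in series are equivalent to a single Carnot engine between T_H and T_C, so η_total = 1 − T_C/T_H = 1 − 294.00/812.59 = 0.6382.
W_total = η_total · Q_H = 0.6382 × 522 = 333 kJ.

W_total ≈ 333 kJ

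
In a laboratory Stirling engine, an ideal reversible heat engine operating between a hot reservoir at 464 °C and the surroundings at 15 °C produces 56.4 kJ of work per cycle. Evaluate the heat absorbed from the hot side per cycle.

Q_H ≈ 92.6 kJ

T_H = 464 °C → 464 + 273.15 = 737.15 K.
T_C = 15 °C → 15 + 273.15 = 288.15 K.
η_rev = 1 − T_C/T_H = 1 − 288.15/737.15 = 0.6091.
Q_H = W/η = 56.4/0.6091 = 92.6 kJ.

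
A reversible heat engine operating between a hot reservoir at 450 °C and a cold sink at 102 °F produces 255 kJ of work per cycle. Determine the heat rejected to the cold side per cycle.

T_H = 450 °C → 450 + 273.15 = 723.15 K.
T_C = 102 °F → (102 − 32) × 5/9 = 38.89 °C = 312.04 K.
Since the cycle is reversible, η = 1 − T_C/T_H = 1 − 312.04/723.15 = 0.5685.
Since Q_C/Q_H = T_C/T_H and Q_H = W/η, Q_C = W·T_C/(T_H − T_C) = 255 × 312.04/411.11 = 194 kJ.

Q_C ≈ 194 kJ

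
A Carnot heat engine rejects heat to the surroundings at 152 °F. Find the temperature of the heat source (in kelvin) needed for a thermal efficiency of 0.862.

T_H ≈ 2460 K

T_C = 152 °F → (152 − 32) × 5/9 = 66.67 °C = 339.82 K.
From η = 1 − T_C/T_H, solving for T_H gives T_H = T_C/(1 − η) = 339.82/(1 − 0.862) = 2460 K.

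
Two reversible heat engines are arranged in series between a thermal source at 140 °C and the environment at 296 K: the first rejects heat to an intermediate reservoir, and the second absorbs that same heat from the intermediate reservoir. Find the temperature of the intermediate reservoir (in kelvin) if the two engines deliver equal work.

T_m ≈ 355 K

T_H = 140 °C → 140 + 273.15 = 413.15 K.
For reversible stages Q_m = Q_H·(T_m/T_H). Setting W₁ = Q_H(1 − T_m/T_H) equal to W₂ = Q_m(1 − T_C/T_m) = Q_H·(T_m − T_C)/T_H gives T_H − T_m = T_m − T_C, so T_m = (T_H + T_C)/2 = (413.15 + 296.00)/2 = 355 K.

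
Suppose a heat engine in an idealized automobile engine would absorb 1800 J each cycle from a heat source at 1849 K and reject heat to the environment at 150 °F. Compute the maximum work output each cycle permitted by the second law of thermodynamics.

T_C = 150 °F → (150 − 32) × 5/9 = 65.56 °C = 338.71 K.
By the Carnot theorem, η_max = 1 − T_C/T_H = 1 − 338.71/1849.00 = 0.8168.
W_max = η_max · Q_H = 0.8168 × 1800 = 1470 J.

W_max ≈ 1470 J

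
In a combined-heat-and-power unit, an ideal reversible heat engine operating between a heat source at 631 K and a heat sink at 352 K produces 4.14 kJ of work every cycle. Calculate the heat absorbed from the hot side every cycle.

η_rev = 1 − T_C/T_H = 1 − 352.00/631.00 = 0.4422.
Q_H = W/η = 4.14/0.4422 = 9.363 kJ.

Q_H ≈ 9.363 kJ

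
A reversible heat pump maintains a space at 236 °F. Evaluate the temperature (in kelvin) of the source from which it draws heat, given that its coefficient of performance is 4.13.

T_H = 236 °F → (236 − 32) × 5/9 = 113.33 °C = 386.48 K.
COP_HP = T_H/(T_H − T_C) ⇒ T_C = T_H·(COP_HP − 1)/COP_HP = 386.48 × (4.13 − 1)/4.13 = 293 K.

T_C ≈ 293 K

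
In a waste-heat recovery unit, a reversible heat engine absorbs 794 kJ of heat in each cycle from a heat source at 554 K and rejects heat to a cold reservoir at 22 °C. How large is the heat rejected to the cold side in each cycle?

T_C = 22 °C → 22 + 273.15 = 295.15 K.
Since the cycle is reversible, η = 1 − T_C/T_H = 1 − 295.15/554.00 = 0.4672.
For a reversible cycle Q_C/Q_H = T_C/T_H, so Q_C = 794 × 295.15/554.00 = 423.0 kJ.

Q_C ≈ 423.0 kJ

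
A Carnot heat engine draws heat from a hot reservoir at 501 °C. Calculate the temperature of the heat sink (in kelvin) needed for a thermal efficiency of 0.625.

T_H = 501 °C → 501 + 273.15 = 774.15 K.
From η = 1 − T_C/T_H, T_C = T_H·(1 − η) = 774.15 × (1 − 0.625) = 290 K.

T_C ≈ 290 K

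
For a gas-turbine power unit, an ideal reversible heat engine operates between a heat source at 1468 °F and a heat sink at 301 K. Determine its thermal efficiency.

T_H = 1468 °F → (1468 − 32) × 5/9 = 797.78 °C = 1070.93 K.
The Carnot efficiency is η = 1 − T_C/T_H = 1 − 301.00/1070.93 = 0.7189.

η ≈ 0.7189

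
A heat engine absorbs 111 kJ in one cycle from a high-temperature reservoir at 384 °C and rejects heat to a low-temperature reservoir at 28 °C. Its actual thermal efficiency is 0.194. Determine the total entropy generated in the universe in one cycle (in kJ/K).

ΔS_univ ≈ 0.1282 kJ/K

T_H = 384 °C → 384 + 273.15 = 657.15 K.
T_C = 28 °C → 28 + 273.15 = 301.15 K.
W = η·Q_H = 0.194 × 111 = 21.53 kJ, so Q_C = Q_H − W = 89.47 kJ.
Reservoir entropy changes: ΔS_H = −Q_H/T_H = −111/657.15 = -0.1689 kJ/K and ΔS_C = +Q_C/T_C = 89.47/301.15 = 0.2971 kJ/K.
ΔS_univ = −Q_H/T_H + Q_C/T_C = 0.1282 kJ/K (> 0, since η = 0.194 < η_Carnot = 0.542).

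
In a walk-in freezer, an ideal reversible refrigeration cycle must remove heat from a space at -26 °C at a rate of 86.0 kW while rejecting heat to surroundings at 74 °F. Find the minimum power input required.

T_H = 74 °F → (74 − 32) × 5/9 = 23.33 °C = 296.48 K.
T_C = -26 °C → -26 + 273.15 = 247.15 K.
COP_R = T_C/(T_H − T_C) = 247.15/49.33 = 5.0098.
W = Q_C/COP_R = 86.0/5.0098 = 17.2 kW.

Ẇ_in ≈ 17.2 kW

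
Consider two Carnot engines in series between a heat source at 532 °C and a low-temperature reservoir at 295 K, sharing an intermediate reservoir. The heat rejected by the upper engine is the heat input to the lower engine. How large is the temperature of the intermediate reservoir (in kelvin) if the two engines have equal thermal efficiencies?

T_m ≈ 487 K

T_H = 532 °C → 532 + 273.15 = 805.15 K.
Equal efficiencies require 1 − T_m/T_H = 1 − T_C/T_m, i.e. T_m/T_H = T_C/T_m, so T_m = √(T_H·T_C) = √(805.15 × 295.00) = 487 K.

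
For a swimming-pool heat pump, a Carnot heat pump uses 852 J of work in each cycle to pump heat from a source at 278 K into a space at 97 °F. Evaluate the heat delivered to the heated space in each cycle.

T_H = 97 °F → (97 − 32) × 5/9 = 36.11 °C = 309.26 K.
For a reversible heat pump, COP_HP = T_H/(T_H − T_C) = 309.26/31.26 = 9.8928.
Q_H = COP_HP · W = 9.8928 × 852 = 8430 J.

Q_H ≈ 8430 J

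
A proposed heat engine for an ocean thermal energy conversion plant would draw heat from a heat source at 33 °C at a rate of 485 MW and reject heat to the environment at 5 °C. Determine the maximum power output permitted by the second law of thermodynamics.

Ẇ_max ≈ 44.4 MW

T_H = 33 °C → 33 + 273.15 = 306.15 K.
T_C = 5 °C → 5 + 273.15 = 278.15 K.
The upper bound on efficiency is η_max = 1 − T_C/T_H = 1 − 278.15/306.15 = 0.0915.
W_max = η_max · Q_H = 0.0915 × 485 = 44.4 MW.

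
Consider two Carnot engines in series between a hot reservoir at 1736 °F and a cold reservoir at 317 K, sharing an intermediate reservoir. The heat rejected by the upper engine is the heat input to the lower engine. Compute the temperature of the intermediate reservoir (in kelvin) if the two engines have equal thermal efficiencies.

T_H = 1736 °F → (1736 − 32) × 5/9 = 946.67 °C = 1219.82 K.
Equal efficiencies require 1 − T_m/T_H = 1 − T_C/T_m, i.e. T_m/T_H = T_C/T_m, so T_m = √(T_H·T_C) = √(1219.82 × 317.00) = 622 K.

T_m ≈ 622 K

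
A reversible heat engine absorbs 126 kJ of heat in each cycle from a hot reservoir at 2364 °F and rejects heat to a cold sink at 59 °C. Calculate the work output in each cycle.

T_H = 2364 °F → (2364 − 32) × 5/9 = 1295.56 °C = 1568.71 K.
T_C = 59 °C → 59 + 273.15 = 332.15 K.
η_rev = 1 − T_C/T_H = 1 − 332.15/1568.71 = 0.7883.
W = η·Q_H = 0.7883 × 126 = 99.3 kJ.

W ≈ 99.3 kJ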